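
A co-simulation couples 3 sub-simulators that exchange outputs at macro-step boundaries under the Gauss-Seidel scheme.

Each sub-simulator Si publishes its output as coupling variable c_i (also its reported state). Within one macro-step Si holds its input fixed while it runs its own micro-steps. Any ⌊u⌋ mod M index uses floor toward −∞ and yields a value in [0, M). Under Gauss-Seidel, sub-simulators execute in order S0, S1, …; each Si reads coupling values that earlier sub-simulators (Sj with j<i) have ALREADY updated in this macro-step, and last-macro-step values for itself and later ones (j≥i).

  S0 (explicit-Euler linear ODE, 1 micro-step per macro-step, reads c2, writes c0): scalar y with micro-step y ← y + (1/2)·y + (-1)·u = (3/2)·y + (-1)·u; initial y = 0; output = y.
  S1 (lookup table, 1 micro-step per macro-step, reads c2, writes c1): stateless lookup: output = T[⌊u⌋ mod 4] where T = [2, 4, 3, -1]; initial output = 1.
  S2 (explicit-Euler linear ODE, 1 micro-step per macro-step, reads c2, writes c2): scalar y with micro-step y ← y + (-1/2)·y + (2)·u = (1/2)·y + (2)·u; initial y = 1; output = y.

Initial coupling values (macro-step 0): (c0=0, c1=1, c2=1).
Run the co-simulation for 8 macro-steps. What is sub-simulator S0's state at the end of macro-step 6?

S0 state at macro-step 6 = -931/4

macro 1: S0 reads c2=1 → after 1×micro: -1; S1 reads c2=1 → after 1×micro: 4; S2 reads c2=1 → after 1×micro: 5/2 ⇒ (c0=-1, c1=4, c2=5/2)
macro 2: S0 reads c2=5/2 → after 1×micro: -4; S1 reads c2=5/2 → after 1×micro: 3; S2 reads c2=5/2 → after 1×micro: 25/4 ⇒ (c0=-4, c1=3, c2=25/4)
macro 3: S0 reads c2=25/4 → after 1×micro: -49/4; S1 reads c2=25/4 → after 1×micro: 3; S2 reads c2=25/4 → after 1×micro: 125/8 ⇒ (c0=-49/4, c1=3, c2=125/8)
macro 4: S0 reads c2=125/8 → after 1×micro: -34; S1 reads c2=125/8 → after 1×micro: -1; S2 reads c2=125/8 → after 1×micro: 625/16 ⇒ (c0=-34, c1=-1, c2=625/16)
macro 5: S0 reads c2=625/16 → after 1×micro: -1441/16; S1 reads c2=625/16 → after 1×micro: -1; S2 reads c2=625/16 → after 1×micro: 3125/32 ⇒ (c0=-1441/16, c1=-1, c2=3125/32)
macro 6: S0 reads c2=3125/32 → after 1×micro: -931/4; S1 reads c2=3125/32 → after 1×micro: 4; S2 reads c2=3125/32 → after 1×micro: 15625/64 ⇒ (c0=-931/4, c1=4, c2=15625/64)
macro 7: S0 reads c2=15625/64 → after 1×micro: -37969/64; S1 reads c2=15625/64 → after 1×micro: 2; S2 reads c2=15625/64 → after 1×micro: 78125/128 ⇒ (c0=-37969/64, c1=2, c2=78125/128)
macro 8: S0 reads c2=78125/128 → after 1×micro: -6001/4; S1 reads c2=78125/128 → after 1×micro: 3; S2 reads c2=78125/128 → after 1×micro: 390625/256 ⇒ (c0=-6001/4, c1=3, c2=390625/256)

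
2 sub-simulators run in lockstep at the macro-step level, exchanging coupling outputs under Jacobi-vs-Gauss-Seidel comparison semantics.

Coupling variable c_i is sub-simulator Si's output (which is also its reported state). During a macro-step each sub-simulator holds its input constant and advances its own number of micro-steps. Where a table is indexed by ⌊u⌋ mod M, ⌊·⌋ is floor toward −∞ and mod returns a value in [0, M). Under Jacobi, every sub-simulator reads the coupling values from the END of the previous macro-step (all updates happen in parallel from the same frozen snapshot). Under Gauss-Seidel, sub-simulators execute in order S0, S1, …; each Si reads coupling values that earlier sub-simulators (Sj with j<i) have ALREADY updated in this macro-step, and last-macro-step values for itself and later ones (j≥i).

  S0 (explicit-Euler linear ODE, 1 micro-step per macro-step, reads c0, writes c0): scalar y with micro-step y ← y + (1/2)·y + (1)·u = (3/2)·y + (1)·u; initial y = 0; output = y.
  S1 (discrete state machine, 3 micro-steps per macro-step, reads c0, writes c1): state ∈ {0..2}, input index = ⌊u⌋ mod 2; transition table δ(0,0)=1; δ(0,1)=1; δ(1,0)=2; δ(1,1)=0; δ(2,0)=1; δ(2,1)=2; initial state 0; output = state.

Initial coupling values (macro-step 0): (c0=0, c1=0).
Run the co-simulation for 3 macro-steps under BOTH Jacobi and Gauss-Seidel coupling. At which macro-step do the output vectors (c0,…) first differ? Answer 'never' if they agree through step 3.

first divergence at macro-step: never

[Jacobi] macro 1: S0 reads c0=0 → after 1×micro: 0; S1 reads c0=0 → after 3×micro: 1 ⇒ (c0=0, c1=1)
[Jacobi] macro 2: S0 reads c0=0 → after 1×micro: 0; S1 reads c0=0 → after 3×micro: 2 ⇒ (c0=0, c1=2)
[Jacobi] macro 3: S0 reads c0=0 → after 1×micro: 0; S1 reads c0=0 → after 3×micro: 1 ⇒ (c0=0, c1=1)
[Gauss-Seidel] macro 1: S0 reads c0=0 → after 1×micro: 0; S1 reads c0=0 → after 3×micro: 1 ⇒ (c0=0, c1=1)
[Gauss-Seidel] macro 2: S0 reads c0=0 → after 1×micro: 0; S1 reads c0=0 → after 3×micro: 2 ⇒ (c0=0, c1=2)
[Gauss-Seidel] macro 3: S0 reads c0=0 → after 1×micro: 0; S1 reads c0=0 → after 3×micro: 1 ⇒ (c0=0, c1=1)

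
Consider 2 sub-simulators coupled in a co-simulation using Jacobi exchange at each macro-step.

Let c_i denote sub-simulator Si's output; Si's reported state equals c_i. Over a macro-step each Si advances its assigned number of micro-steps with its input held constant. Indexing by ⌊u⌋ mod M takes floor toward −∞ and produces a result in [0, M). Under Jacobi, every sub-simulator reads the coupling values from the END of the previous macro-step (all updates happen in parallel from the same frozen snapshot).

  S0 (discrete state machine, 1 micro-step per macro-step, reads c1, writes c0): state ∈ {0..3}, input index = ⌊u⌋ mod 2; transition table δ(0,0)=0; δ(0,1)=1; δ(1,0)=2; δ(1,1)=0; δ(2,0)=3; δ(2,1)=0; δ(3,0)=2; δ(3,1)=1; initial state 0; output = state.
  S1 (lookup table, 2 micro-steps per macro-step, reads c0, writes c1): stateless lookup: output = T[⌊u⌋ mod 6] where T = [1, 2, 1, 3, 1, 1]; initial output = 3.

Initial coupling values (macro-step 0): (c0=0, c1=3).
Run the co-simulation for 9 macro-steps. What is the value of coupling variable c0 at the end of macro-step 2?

c0 at macro-step 2 = 0

macro 1: S0 reads c1=3 → after 1×micro: 1; S1 reads c0=0 → after 2×micro: 1 ⇒ (c0=1, c1=1)
macro 2: S0 reads c1=1 → after 1×micro: 0; S1 reads c0=1 → after 2×micro: 2 ⇒ (c0=0, c1=2)
macro 3: S0 reads c1=2 → after 1×micro: 0; S1 reads c0=0 → after 2×micro: 1 ⇒ (c0=0, c1=1)
macro 4: S0 reads c1=1 → after 1×micro: 1; S1 reads c0=0 → after 2×micro: 1 ⇒ (c0=1, c1=1)
macro 5: S0 reads c1=1 → after 1×micro: 0; S1 reads c0=1 → after 2×micro: 2 ⇒ (c0=0, c1=2)
macro 6: S0 reads c1=2 → after 1×micro: 0; S1 reads c0=0 → after 2×micro: 1 ⇒ (c0=0, c1=1)
macro 7: S0 reads c1=1 → after 1×micro: 1; S1 reads c0=0 → after 2×micro: 1 ⇒ (c0=1, c1=1)
macro 8: S0 reads c1=1 → after 1×micro: 0; S1 reads c0=1 → after 2×micro: 2 ⇒ (c0=0, c1=2)
macro 9: S0 reads c1=2 → after 1×micro: 0; S1 reads c0=0 → after 2×micro: 1 ⇒ (c0=0, c1=1)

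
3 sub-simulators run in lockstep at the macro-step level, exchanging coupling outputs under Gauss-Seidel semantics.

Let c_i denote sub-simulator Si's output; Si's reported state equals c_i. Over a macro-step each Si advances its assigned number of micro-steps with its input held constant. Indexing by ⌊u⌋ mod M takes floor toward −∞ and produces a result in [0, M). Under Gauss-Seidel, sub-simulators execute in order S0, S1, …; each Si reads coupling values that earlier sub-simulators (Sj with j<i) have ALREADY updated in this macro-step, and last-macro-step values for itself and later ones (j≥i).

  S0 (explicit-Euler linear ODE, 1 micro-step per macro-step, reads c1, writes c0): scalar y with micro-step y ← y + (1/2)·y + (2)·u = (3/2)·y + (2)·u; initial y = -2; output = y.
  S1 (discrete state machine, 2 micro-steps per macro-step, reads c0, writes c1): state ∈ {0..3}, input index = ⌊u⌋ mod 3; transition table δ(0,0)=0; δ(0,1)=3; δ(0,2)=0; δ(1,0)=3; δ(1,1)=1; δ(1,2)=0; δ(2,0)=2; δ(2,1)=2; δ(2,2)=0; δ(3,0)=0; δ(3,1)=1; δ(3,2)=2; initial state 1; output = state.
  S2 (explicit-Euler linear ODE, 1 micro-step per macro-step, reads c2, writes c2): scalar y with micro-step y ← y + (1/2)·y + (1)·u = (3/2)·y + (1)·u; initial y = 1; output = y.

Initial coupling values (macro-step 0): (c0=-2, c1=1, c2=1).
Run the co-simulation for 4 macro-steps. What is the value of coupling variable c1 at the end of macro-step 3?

c1 at macro-step 3 = 0

macro 1: S0 reads c1=1 → after 1×micro: -1; S1 reads c0=-1 → after 2×micro: 0; S2 reads c2=1 → after 1×micro: 5/2 ⇒ (c0=-1, c1=0, c2=5/2)
macro 2: S0 reads c1=0 → after 1×micro: -3/2; S1 reads c0=-3/2 → after 2×micro: 1; S2 reads c2=5/2 → after 1×micro: 25/4 ⇒ (c0=-3/2, c1=1, c2=25/4)
macro 3: S0 reads c1=1 → after 1×micro: -1/4; S1 reads c0=-1/4 → after 2×micro: 0; S2 reads c2=25/4 → after 1×micro: 125/8 ⇒ (c0=-1/4, c1=0, c2=125/8)
macro 4: S0 reads c1=0 → after 1×micro: -3/8; S1 reads c0=-3/8 → after 2×micro: 0; S2 reads c2=125/8 → after 1×micro: 625/16 ⇒ (c0=-3/8, c1=0, c2=625/16)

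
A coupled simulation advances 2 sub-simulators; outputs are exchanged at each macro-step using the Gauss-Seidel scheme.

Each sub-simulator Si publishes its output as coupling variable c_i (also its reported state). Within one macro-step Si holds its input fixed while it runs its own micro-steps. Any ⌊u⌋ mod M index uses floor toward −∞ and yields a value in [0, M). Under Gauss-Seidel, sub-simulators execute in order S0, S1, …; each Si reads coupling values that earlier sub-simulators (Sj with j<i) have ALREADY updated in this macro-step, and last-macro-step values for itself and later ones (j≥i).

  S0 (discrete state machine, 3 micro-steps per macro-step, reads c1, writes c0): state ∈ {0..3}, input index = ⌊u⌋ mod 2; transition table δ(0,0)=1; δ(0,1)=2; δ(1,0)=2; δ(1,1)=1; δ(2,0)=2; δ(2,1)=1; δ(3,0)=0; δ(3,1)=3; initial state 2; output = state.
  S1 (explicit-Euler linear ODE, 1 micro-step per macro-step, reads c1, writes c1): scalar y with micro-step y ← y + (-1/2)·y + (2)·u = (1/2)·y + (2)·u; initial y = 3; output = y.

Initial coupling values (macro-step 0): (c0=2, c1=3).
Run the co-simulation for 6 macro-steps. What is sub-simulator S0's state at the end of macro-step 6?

S0 state at macro-step 6 = 2

macro 1: S0 reads c1=3 → after 3×micro: 1; S1 reads c1=3 → after 1×micro: 15/2 ⇒ (c0=1, c1=15/2)
macro 2: S0 reads c1=15/2 → after 3×micro: 1; S1 reads c1=15/2 → after 1×micro: 75/4 ⇒ (c0=1, c1=75/4)
macro 3: S0 reads c1=75/4 → after 3×micro: 2; S1 reads c1=75/4 → after 1×micro: 375/8 ⇒ (c0=2, c1=375/8)
macro 4: S0 reads c1=375/8 → after 3×micro: 2; S1 reads c1=375/8 → after 1×micro: 1875/16 ⇒ (c0=2, c1=1875/16)
macro 5: S0 reads c1=1875/16 → after 3×micro: 1; S1 reads c1=1875/16 → after 1×micro: 9375/32 ⇒ (c0=1, c1=9375/32)
macro 6: S0 reads c1=9375/32 → after 3×micro: 2; S1 reads c1=9375/32 → after 1×micro: 46875/64 ⇒ (c0=2, c1=46875/64)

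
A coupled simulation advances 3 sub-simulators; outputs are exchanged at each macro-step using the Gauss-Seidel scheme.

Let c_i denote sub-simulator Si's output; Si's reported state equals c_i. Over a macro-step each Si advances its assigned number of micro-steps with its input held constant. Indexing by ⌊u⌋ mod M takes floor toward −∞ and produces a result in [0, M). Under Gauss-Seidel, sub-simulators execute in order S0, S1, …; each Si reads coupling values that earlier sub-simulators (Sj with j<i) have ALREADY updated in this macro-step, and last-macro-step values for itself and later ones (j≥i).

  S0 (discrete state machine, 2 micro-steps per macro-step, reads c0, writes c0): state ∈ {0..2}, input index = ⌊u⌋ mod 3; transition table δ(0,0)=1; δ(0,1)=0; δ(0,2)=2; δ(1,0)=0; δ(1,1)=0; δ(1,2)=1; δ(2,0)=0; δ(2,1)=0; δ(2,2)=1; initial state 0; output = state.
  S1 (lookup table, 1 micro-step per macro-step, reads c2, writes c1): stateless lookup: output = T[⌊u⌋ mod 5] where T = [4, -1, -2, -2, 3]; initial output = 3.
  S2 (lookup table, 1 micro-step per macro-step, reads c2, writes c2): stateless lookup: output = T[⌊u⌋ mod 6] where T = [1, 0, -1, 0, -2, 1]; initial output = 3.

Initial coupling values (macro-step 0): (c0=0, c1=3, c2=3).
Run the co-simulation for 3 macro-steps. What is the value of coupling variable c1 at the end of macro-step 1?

macro 1: S0 reads c0=0 → after 2×micro: 0; S1 reads c2=3 → after 1×micro: -2; S2 reads c2=3 → after 1×micro: 0 ⇒ (c0=0, c1=-2, c2=0)
macro 2: S0 reads c0=0 → after 2×micro: 0; S1 reads c2=0 → after 1×micro: 4; S2 reads c2=0 → after 1×micro: 1 ⇒ (c0=0, c1=4, c2=1)
macro 3: S0 reads c0=0 → after 2×micro: 0; S1 reads c2=1 → after 1×micro: -1; S2 reads c2=1 → after 1×micro: 0 ⇒ (c0=0, c1=-1, c2=0)

c1 at macro-step 1 = -2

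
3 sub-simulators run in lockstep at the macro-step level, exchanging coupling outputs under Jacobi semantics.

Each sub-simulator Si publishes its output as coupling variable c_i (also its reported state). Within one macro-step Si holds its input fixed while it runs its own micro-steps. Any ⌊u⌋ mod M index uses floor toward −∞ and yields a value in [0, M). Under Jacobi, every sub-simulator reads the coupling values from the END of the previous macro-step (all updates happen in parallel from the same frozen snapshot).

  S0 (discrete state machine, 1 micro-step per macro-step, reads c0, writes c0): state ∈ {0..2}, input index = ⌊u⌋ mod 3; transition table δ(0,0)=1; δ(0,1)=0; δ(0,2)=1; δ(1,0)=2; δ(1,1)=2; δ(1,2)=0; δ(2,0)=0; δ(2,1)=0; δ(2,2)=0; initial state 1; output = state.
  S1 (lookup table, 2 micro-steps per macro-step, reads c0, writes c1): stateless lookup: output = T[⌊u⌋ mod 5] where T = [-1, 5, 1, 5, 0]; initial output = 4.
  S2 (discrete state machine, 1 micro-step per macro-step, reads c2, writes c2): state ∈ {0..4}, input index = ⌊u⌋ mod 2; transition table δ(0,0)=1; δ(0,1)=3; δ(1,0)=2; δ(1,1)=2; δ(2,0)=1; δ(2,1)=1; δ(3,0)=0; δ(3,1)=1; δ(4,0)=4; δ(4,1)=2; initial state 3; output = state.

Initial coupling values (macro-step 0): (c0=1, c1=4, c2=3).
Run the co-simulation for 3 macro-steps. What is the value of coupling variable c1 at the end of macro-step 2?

macro 1: S0 reads c0=1 → after 1×micro: 2; S1 reads c0=1 → after 2×micro: 5; S2 reads c2=3 → after 1×micro: 1 ⇒ (c0=2, c1=5, c2=1)
macro 2: S0 reads c0=2 → after 1×micro: 0; S1 reads c0=2 → after 2×micro: 1; S2 reads c2=1 → after 1×micro: 2 ⇒ (c0=0, c1=1, c2=2)
macro 3: S0 reads c0=0 → after 1×micro: 1; S1 reads c0=0 → after 2×micro: -1; S2 reads c2=2 → after 1×micro: 1 ⇒ (c0=1, c1=-1, c2=1)

c1 at macro-step 2 = 1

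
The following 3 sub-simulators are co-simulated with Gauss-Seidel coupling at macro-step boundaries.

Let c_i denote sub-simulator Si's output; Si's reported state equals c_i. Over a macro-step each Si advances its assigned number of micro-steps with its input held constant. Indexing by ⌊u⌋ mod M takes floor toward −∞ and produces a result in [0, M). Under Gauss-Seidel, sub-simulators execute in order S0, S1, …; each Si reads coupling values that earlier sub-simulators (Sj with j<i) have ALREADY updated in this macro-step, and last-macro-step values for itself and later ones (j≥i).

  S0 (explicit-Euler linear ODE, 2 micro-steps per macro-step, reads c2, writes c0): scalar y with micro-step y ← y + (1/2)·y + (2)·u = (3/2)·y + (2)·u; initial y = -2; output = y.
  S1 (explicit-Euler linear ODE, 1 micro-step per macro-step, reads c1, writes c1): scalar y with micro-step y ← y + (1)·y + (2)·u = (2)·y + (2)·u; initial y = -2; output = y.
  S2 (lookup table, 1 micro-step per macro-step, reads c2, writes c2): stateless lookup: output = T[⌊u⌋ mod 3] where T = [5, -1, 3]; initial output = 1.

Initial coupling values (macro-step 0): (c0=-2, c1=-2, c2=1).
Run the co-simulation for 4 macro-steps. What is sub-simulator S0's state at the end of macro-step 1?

S0 state at macro-step 1 = 1/2

macro 1: S0 reads c2=1 → after 2×micro: 1/2; S1 reads c1=-2 → after 1×micro: -8; S2 reads c2=1 → after 1×micro: -1 ⇒ (c0=1/2, c1=-8, c2=-1)
macro 2: S0 reads c2=-1 → after 2×micro: -31/8; S1 reads c1=-8 → after 1×micro: -32; S2 reads c2=-1 → after 1×micro: 3 ⇒ (c0=-31/8, c1=-32, c2=3)
macro 3: S0 reads c2=3 → after 2×micro: 201/32; S1 reads c1=-32 → after 1×micro: -128; S2 reads c2=3 → after 1×micro: 5 ⇒ (c0=201/32, c1=-128, c2=5)
macro 4: S0 reads c2=5 → after 2×micro: 5009/128; S1 reads c1=-128 → after 1×micro: -512; S2 reads c2=5 → after 1×micro: 3 ⇒ (c0=5009/128, c1=-512, c2=3)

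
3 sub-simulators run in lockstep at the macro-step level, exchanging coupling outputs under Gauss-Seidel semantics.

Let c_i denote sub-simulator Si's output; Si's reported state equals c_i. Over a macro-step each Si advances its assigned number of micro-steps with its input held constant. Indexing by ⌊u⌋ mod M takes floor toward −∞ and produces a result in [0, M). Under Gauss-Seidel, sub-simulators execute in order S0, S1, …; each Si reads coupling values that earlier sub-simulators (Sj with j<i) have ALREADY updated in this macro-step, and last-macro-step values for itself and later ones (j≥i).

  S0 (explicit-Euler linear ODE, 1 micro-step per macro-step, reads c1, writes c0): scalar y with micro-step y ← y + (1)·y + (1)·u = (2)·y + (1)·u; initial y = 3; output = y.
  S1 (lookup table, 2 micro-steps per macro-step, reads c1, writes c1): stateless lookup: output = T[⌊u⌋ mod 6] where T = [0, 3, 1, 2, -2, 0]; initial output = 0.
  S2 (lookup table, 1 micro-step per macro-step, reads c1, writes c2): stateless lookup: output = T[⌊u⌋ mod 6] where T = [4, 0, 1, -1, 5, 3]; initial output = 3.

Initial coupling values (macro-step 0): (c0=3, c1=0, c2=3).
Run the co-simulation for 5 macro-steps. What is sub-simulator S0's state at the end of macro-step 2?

S0 state at macro-step 2 = 12

macro 1: S0 reads c1=0 → after 1×micro: 6; S1 reads c1=0 → after 2×micro: 0; S2 reads c1=0 → after 1×micro: 4 ⇒ (c0=6, c1=0, c2=4)
macro 2: S0 reads c1=0 → after 1×micro: 12; S1 reads c1=0 → after 2×micro: 0; S2 reads c1=0 → after 1×micro: 4 ⇒ (c0=12, c1=0, c2=4)
macro 3: S0 reads c1=0 → after 1×micro: 24; S1 reads c1=0 → after 2×micro: 0; S2 reads c1=0 → after 1×micro: 4 ⇒ (c0=24, c1=0, c2=4)
macro 4: S0 reads c1=0 → after 1×micro: 48; S1 reads c1=0 → after 2×micro: 0; S2 reads c1=0 → after 1×micro: 4 ⇒ (c0=48, c1=0, c2=4)
macro 5: S0 reads c1=0 → after 1×micro: 96; S1 reads c1=0 → after 2×micro: 0; S2 reads c1=0 → after 1×micro: 4 ⇒ (c0=96, c1=0, c2=4)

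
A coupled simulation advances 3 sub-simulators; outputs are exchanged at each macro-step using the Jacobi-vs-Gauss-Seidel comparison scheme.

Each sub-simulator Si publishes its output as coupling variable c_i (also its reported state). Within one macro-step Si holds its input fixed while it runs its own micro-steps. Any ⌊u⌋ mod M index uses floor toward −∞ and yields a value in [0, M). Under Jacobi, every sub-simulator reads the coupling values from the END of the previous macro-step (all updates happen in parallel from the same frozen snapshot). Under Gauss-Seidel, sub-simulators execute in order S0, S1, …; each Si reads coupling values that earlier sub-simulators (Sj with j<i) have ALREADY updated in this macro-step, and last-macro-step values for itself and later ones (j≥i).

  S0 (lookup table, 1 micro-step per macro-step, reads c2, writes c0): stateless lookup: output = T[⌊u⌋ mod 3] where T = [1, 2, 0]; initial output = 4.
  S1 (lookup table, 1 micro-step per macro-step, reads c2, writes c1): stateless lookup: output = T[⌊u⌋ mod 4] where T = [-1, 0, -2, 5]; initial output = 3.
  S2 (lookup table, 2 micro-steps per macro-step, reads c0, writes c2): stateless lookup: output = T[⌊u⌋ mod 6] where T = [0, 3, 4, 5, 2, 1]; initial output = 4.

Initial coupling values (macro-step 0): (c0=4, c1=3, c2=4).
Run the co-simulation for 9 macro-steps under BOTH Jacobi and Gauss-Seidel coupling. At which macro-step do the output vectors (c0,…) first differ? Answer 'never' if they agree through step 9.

first divergence at macro-step: 1

[Jacobi] macro 1: S0 reads c2=4 → after 1×micro: 2; S1 reads c2=4 → after 1×micro: -1; S2 reads c0=4 → after 2×micro: 2 ⇒ (c0=2, c1=-1, c2=2)
[Jacobi] macro 2: S0 reads c2=2 → after 1×micro: 0; S1 reads c2=2 → after 1×micro: -2; S2 reads c0=2 → after 2×micro: 4 ⇒ (c0=0, c1=-2, c2=4)
[Jacobi] macro 3: S0 reads c2=4 → after 1×micro: 2; S1 reads c2=4 → after 1×micro: -1; S2 reads c0=0 → after 2×micro: 0 ⇒ (c0=2, c1=-1, c2=0)
[Jacobi] macro 4: S0 reads c2=0 → after 1×micro: 1; S1 reads c2=0 → after 1×micro: -1; S2 reads c0=2 → after 2×micro: 4 ⇒ (c0=1, c1=-1, c2=4)
[Jacobi] macro 5: S0 reads c2=4 → after 1×micro: 2; S1 reads c2=4 → after 1×micro: -1; S2 reads c0=1 → after 2×micro: 3 ⇒ (c0=2, c1=-1, c2=3)
[Jacobi] macro 6: S0 reads c2=3 → after 1×micro: 1; S1 reads c2=3 → after 1×micro: 5; S2 reads c0=2 → after 2×micro: 4 ⇒ (c0=1, c1=5, c2=4)
[Jacobi] macro 7: S0 reads c2=4 → after 1×micro: 2; S1 reads c2=4 → after 1×micro: -1; S2 reads c0=1 → after 2×micro: 3 ⇒ (c0=2, c1=-1, c2=3)
[Jacobi] macro 8: S0 reads c2=3 → after 1×micro: 1; S1 reads c2=3 → after 1×micro: 5; S2 reads c0=2 → after 2×micro: 4 ⇒ (c0=1, c1=5, c2=4)
[Jacobi] macro 9: S0 reads c2=4 → after 1×micro: 2; S1 reads c2=4 → after 1×micro: -1; S2 reads c0=1 → after 2×micro: 3 ⇒ (c0=2, c1=-1, c2=3)
[Gauss-Seidel] macro 1: S0 reads c2=4 → after 1×micro: 2; S1 reads c2=4 → after 1×micro: -1; S2 reads c0=2 → after 2×micro: 4 ⇒ (c0=2, c1=-1, c2=4)
[Gauss-Seidel] macro 2: S0 reads c2=4 → after 1×micro: 2; S1 reads c2=4 → after 1×micro: -1; S2 reads c0=2 → after 2×micro: 4 ⇒ (c0=2, c1=-1, c2=4)
[Gauss-Seidel] macro 3: S0 reads c2=4 → after 1×micro: 2; S1 reads c2=4 → after 1×micro: -1; S2 reads c0=2 → after 2×micro: 4 ⇒ (c0=2, c1=-1, c2=4)
[Gauss-Seidel] macro 4: S0 reads c2=4 → after 1×micro: 2; S1 reads c2=4 → after 1×micro: -1; S2 reads c0=2 → after 2×micro: 4 ⇒ (c0=2, c1=-1, c2=4)
[Gauss-Seidel] macro 5: S0 reads c2=4 → after 1×micro: 2; S1 reads c2=4 → after 1×micro: -1; S2 reads c0=2 → after 2×micro: 4 ⇒ (c0=2, c1=-1, c2=4)
[Gauss-Seidel] macro 6: S0 reads c2=4 → after 1×micro: 2; S1 reads c2=4 → after 1×micro: -1; S2 reads c0=2 → after 2×micro: 4 ⇒ (c0=2, c1=-1, c2=4)
[Gauss-Seidel] macro 7: S0 reads c2=4 → after 1×micro: 2; S1 reads c2=4 → after 1×micro: -1; S2 reads c0=2 → after 2×micro: 4 ⇒ (c0=2, c1=-1, c2=4)
[Gauss-Seidel] macro 8: S0 reads c2=4 → after 1×micro: 2; S1 reads c2=4 → after 1×micro: -1; S2 reads c0=2 → after 2×micro: 4 ⇒ (c0=2, c1=-1, c2=4)
[Gauss-Seidel] macro 9: S0 reads c2=4 → after 1×micro: 2; S1 reads c2=4 → after 1×micro: -1; S2 reads c0=2 → after 2×micro: 4 ⇒ (c0=2, c1=-1, c2=4)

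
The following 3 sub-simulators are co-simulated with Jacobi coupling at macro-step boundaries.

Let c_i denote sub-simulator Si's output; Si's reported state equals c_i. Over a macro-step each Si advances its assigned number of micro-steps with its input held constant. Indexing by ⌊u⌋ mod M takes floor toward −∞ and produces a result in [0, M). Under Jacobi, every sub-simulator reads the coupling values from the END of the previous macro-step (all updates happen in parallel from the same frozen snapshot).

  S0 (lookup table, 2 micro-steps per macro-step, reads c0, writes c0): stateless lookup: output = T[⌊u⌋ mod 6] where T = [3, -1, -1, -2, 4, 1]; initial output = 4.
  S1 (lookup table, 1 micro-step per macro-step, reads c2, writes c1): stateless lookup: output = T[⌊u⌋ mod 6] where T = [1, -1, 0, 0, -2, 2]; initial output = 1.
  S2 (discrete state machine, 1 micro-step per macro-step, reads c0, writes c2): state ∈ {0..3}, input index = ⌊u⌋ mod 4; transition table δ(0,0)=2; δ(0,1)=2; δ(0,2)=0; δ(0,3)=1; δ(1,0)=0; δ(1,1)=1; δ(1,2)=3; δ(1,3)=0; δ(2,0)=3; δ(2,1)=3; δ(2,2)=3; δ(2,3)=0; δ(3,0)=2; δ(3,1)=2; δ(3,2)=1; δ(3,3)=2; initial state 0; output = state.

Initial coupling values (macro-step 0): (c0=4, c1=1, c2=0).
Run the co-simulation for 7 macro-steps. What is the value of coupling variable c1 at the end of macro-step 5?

macro 1: S0 reads c0=4 → after 2×micro: 4; S1 reads c2=0 → after 1×micro: 1; S2 reads c0=4 → after 1×micro: 2 ⇒ (c0=4, c1=1, c2=2)
macro 2: S0 reads c0=4 → after 2×micro: 4; S1 reads c2=2 → after 1×micro: 0; S2 reads c0=4 → after 1×micro: 3 ⇒ (c0=4, c1=0, c2=3)
macro 3: S0 reads c0=4 → after 2×micro: 4; S1 reads c2=3 → after 1×micro: 0; S2 reads c0=4 → after 1×micro: 2 ⇒ (c0=4, c1=0, c2=2)
macro 4: S0 reads c0=4 → after 2×micro: 4; S1 reads c2=2 → after 1×micro: 0; S2 reads c0=4 → after 1×micro: 3 ⇒ (c0=4, c1=0, c2=3)
macro 5: S0 reads c0=4 → after 2×micro: 4; S1 reads c2=3 → after 1×micro: 0; S2 reads c0=4 → after 1×micro: 2 ⇒ (c0=4, c1=0, c2=2)
macro 6: S0 reads c0=4 → after 2×micro: 4; S1 reads c2=2 → after 1×micro: 0; S2 reads c0=4 → after 1×micro: 3 ⇒ (c0=4, c1=0, c2=3)
macro 7: S0 reads c0=4 → after 2×micro: 4; S1 reads c2=3 → after 1×micro: 0; S2 reads c0=4 → after 1×micro: 2 ⇒ (c0=4, c1=0, c2=2)

c1 at macro-step 5 = 0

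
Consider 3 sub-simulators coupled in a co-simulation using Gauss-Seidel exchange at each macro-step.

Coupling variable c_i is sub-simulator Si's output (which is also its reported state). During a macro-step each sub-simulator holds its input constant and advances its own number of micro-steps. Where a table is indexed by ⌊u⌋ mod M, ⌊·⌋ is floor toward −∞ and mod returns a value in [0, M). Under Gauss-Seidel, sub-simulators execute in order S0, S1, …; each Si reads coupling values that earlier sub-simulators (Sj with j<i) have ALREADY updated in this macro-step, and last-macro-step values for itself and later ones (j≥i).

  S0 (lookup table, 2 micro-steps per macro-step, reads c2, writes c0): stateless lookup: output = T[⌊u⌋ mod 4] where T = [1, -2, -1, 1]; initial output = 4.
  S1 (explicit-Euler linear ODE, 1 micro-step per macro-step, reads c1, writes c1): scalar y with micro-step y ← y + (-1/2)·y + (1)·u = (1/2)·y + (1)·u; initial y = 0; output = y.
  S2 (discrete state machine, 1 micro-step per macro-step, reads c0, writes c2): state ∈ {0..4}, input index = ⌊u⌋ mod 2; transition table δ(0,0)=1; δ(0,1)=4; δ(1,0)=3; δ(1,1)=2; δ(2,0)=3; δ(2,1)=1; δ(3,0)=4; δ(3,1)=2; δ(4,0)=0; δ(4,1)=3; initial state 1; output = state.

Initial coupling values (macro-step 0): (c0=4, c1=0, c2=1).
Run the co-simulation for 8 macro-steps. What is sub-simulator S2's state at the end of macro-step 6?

S2 state at macro-step 6 = 1

macro 1: S0 reads c2=1 → after 2×micro: -2; S1 reads c1=0 → after 1×micro: 0; S2 reads c0=-2 → after 1×micro: 3 ⇒ (c0=-2, c1=0, c2=3)
macro 2: S0 reads c2=3 → after 2×micro: 1; S1 reads c1=0 → after 1×micro: 0; S2 reads c0=1 → after 1×micro: 2 ⇒ (c0=1, c1=0, c2=2)
macro 3: S0 reads c2=2 → after 2×micro: -1; S1 reads c1=0 → after 1×micro: 0; S2 reads c0=-1 → after 1×micro: 1 ⇒ (c0=-1, c1=0, c2=1)
macro 4: S0 reads c2=1 → after 2×micro: -2; S1 reads c1=0 → after 1×micro: 0; S2 reads c0=-2 → after 1×micro: 3 ⇒ (c0=-2, c1=0, c2=3)
macro 5: S0 reads c2=3 → after 2×micro: 1; S1 reads c1=0 → after 1×micro: 0; S2 reads c0=1 → after 1×micro: 2 ⇒ (c0=1, c1=0, c2=2)
macro 6: S0 reads c2=2 → after 2×micro: -1; S1 reads c1=0 → after 1×micro: 0; S2 reads c0=-1 → after 1×micro: 1 ⇒ (c0=-1, c1=0, c2=1)
macro 7: S0 reads c2=1 → after 2×micro: -2; S1 reads c1=0 → after 1×micro: 0; S2 reads c0=-2 → after 1×micro: 3 ⇒ (c0=-2, c1=0, c2=3)
macro 8: S0 reads c2=3 → after 2×micro: 1; S1 reads c1=0 → after 1×micro: 0; S2 reads c0=1 → after 1×micro: 2 ⇒ (c0=1, c1=0, c2=2)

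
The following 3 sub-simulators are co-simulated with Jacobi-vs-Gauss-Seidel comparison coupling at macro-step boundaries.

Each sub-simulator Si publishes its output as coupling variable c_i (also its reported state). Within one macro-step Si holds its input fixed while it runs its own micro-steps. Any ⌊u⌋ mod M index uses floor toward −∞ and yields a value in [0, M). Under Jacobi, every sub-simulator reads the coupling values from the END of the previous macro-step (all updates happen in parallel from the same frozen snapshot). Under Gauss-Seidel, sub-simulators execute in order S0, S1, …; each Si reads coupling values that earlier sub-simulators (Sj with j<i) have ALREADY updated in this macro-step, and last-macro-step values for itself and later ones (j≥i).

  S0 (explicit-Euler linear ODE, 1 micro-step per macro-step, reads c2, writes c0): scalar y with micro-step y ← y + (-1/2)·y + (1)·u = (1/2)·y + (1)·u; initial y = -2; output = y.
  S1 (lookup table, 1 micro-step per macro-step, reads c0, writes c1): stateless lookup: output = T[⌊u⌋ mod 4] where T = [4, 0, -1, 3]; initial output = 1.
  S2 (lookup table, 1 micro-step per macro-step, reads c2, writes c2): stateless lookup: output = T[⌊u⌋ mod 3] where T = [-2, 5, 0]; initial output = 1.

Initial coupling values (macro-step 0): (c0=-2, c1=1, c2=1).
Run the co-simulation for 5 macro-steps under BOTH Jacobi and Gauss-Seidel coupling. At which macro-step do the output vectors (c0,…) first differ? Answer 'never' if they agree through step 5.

first divergence at macro-step: 1

[Jacobi] macro 1: S0 reads c2=1 → after 1×micro: 0; S1 reads c0=-2 → after 1×micro: -1; S2 reads c2=1 → after 1×micro: 5 ⇒ (c0=0, c1=-1, c2=5)
[Jacobi] macro 2: S0 reads c2=5 → after 1×micro: 5; S1 reads c0=0 → after 1×micro: 4; S2 reads c2=5 → after 1×micro: 0 ⇒ (c0=5, c1=4, c2=0)
[Jacobi] macro 3: S0 reads c2=0 → after 1×micro: 5/2; S1 reads c0=5 → after 1×micro: 0; S2 reads c2=0 → after 1×micro: -2 ⇒ (c0=5/2, c1=0, c2=-2)
[Jacobi] macro 4: S0 reads c2=-2 → after 1×micro: -3/4; S1 reads c0=5/2 → after 1×micro: -1; S2 reads c2=-2 → after 1×micro: 5 ⇒ (c0=-3/4, c1=-1, c2=5)
[Jacobi] macro 5: S0 reads c2=5 → after 1×micro: 37/8; S1 reads c0=-3/4 → after 1×micro: 3; S2 reads c2=5 → after 1×micro: 0 ⇒ (c0=37/8, c1=3, c2=0)
[Gauss-Seidel] macro 1: S0 reads c2=1 → after 1×micro: 0; S1 reads c0=0 → after 1×micro: 4; S2 reads c2=1 → after 1×micro: 5 ⇒ (c0=0, c1=4, c2=5)
[Gauss-Seidel] macro 2: S0 reads c2=5 → after 1×micro: 5; S1 reads c0=5 → after 1×micro: 0; S2 reads c2=5 → after 1×micro: 0 ⇒ (c0=5, c1=0, c2=0)
[Gauss-Seidel] macro 3: S0 reads c2=0 → after 1×micro: 5/2; S1 reads c0=5/2 → after 1×micro: -1; S2 reads c2=0 → after 1×micro: -2 ⇒ (c0=5/2, c1=-1, c2=-2)
[Gauss-Seidel] macro 4: S0 reads c2=-2 → after 1×micro: -3/4; S1 reads c0=-3/4 → after 1×micro: 3; S2 reads c2=-2 → after 1×micro: 5 ⇒ (c0=-3/4, c1=3, c2=5)
[Gauss-Seidel] macro 5: S0 reads c2=5 → after 1×micro: 37/8; S1 reads c0=37/8 → after 1×micro: 4; S2 reads c2=5 → after 1×micro: 0 ⇒ (c0=37/8, c1=4, c2=0)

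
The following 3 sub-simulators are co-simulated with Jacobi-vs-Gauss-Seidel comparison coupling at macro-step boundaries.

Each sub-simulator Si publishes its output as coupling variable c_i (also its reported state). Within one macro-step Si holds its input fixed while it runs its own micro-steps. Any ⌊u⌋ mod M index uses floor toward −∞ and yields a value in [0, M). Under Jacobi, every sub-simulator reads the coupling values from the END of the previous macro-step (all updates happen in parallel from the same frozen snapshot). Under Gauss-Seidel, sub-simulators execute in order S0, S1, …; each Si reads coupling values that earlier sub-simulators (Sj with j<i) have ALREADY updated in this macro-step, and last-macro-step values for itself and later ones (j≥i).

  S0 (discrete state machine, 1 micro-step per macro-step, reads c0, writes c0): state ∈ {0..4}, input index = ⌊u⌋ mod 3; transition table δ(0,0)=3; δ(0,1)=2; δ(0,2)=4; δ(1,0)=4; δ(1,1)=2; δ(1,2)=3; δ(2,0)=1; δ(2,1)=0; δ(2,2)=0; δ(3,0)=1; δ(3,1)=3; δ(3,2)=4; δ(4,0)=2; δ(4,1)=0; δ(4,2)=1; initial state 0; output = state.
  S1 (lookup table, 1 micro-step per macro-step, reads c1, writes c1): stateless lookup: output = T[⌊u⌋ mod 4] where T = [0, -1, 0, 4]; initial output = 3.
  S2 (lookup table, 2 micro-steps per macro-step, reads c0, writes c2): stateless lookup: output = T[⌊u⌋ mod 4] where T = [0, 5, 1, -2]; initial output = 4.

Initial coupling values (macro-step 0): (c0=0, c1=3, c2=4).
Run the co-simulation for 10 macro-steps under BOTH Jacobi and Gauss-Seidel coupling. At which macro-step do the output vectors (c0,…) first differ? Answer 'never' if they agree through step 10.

first divergence at macro-step: 1

[Jacobi] macro 1: S0 reads c0=0 → after 1×micro: 3; S1 reads c1=3 → after 1×micro: 4; S2 reads c0=0 → after 2×micro: 0 ⇒ (c0=3, c1=4, c2=0)
[Jacobi] macro 2: S0 reads c0=3 → after 1×micro: 1; S1 reads c1=4 → after 1×micro: 0; S2 reads c0=3 → after 2×micro: -2 ⇒ (c0=1, c1=0, c2=-2)
[Jacobi] macro 3: S0 reads c0=1 → after 1×micro: 2; S1 reads c1=0 → after 1×micro: 0; S2 reads c0=1 → after 2×micro: 5 ⇒ (c0=2, c1=0, c2=5)
[Jacobi] macro 4: S0 reads c0=2 → after 1×micro: 0; S1 reads c1=0 → after 1×micro: 0; S2 reads c0=2 → after 2×micro: 1 ⇒ (c0=0, c1=0, c2=1)
[Jacobi] macro 5: S0 reads c0=0 → after 1×micro: 3; S1 reads c1=0 → after 1×micro: 0; S2 reads c0=0 → after 2×micro: 0 ⇒ (c0=3, c1=0, c2=0)
[Jacobi] macro 6: S0 reads c0=3 → after 1×micro: 1; S1 reads c1=0 → after 1×micro: 0; S2 reads c0=3 → after 2×micro: -2 ⇒ (c0=1, c1=0, c2=-2)
[Jacobi] macro 7: S0 reads c0=1 → after 1×micro: 2; S1 reads c1=0 → after 1×micro: 0; S2 reads c0=1 → after 2×micro: 5 ⇒ (c0=2, c1=0, c2=5)
[Jacobi] macro 8: S0 reads c0=2 → after 1×micro: 0; S1 reads c1=0 → after 1×micro: 0; S2 reads c0=2 → after 2×micro: 1 ⇒ (c0=0, c1=0, c2=1)
[Jacobi] macro 9: S0 reads c0=0 → after 1×micro: 3; S1 reads c1=0 → after 1×micro: 0; S2 reads c0=0 → after 2×micro: 0 ⇒ (c0=3, c1=0, c2=0)
[Jacobi] macro 10: S0 reads c0=3 → after 1×micro: 1; S1 reads c1=0 → after 1×micro: 0; S2 reads c0=3 → after 2×micro: -2 ⇒ (c0=1, c1=0, c2=-2)
[Gauss-Seidel] macro 1: S0 reads c0=0 → after 1×micro: 3; S1 reads c1=3 → after 1×micro: 4; S2 reads c0=3 → after 2×micro: -2 ⇒ (c0=3, c1=4, c2=-2)
[Gauss-Seidel] macro 2: S0 reads c0=3 → after 1×micro: 1; S1 reads c1=4 → after 1×micro: 0; S2 reads c0=1 → after 2×micro: 5 ⇒ (c0=1, c1=0, c2=5)
[Gauss-Seidel] macro 3: S0 reads c0=1 → after 1×micro: 2; S1 reads c1=0 → after 1×micro: 0; S2 reads c0=2 → after 2×micro: 1 ⇒ (c0=2, c1=0, c2=1)
[Gauss-Seidel] macro 4: S0 reads c0=2 → after 1×micro: 0; S1 reads c1=0 → after 1×micro: 0; S2 reads c0=0 → after 2×micro: 0 ⇒ (c0=0, c1=0, c2=0)
[Gauss-Seidel] macro 5: S0 reads c0=0 → after 1×micro: 3; S1 reads c1=0 → after 1×micro: 0; S2 reads c0=3 → after 2×micro: -2 ⇒ (c0=3, c1=0, c2=-2)
[Gauss-Seidel] macro 6: S0 reads c0=3 → after 1×micro: 1; S1 reads c1=0 → after 1×micro: 0; S2 reads c0=1 → after 2×micro: 5 ⇒ (c0=1, c1=0, c2=5)
[Gauss-Seidel] macro 7: S0 reads c0=1 → after 1×micro: 2; S1 reads c1=0 → after 1×micro: 0; S2 reads c0=2 → after 2×micro: 1 ⇒ (c0=2, c1=0, c2=1)
[Gauss-Seidel] macro 8: S0 reads c0=2 → after 1×micro: 0; S1 reads c1=0 → after 1×micro: 0; S2 reads c0=0 → after 2×micro: 0 ⇒ (c0=0, c1=0, c2=0)
[Gauss-Seidel] macro 9: S0 reads c0=0 → after 1×micro: 3; S1 reads c1=0 → after 1×micro: 0; S2 reads c0=3 → after 2×micro: -2 ⇒ (c0=3, c1=0, c2=-2)
[Gauss-Seidel] macro 10: S0 reads c0=3 → after 1×micro: 1; S1 reads c1=0 → after 1×micro: 0; S2 reads c0=1 → after 2×micro: 5 ⇒ (c0=1, c1=0, c2=5)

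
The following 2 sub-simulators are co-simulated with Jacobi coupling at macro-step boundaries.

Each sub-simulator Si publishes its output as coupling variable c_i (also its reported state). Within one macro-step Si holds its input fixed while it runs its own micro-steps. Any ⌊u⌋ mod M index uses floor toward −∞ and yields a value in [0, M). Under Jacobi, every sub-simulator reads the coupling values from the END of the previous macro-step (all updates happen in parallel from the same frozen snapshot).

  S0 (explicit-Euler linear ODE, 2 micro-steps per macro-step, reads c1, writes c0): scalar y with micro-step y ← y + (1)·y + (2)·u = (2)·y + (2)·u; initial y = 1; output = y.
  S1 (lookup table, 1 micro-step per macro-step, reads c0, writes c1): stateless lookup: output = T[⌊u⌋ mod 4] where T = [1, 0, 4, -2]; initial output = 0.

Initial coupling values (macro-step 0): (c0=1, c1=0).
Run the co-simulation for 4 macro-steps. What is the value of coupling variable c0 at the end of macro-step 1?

c0 at macro-step 1 = 4

macro 1: S0 reads c1=0 → after 2×micro: 4; S1 reads c0=1 → after 1×micro: 0 ⇒ (c0=4, c1=0)
macro 2: S0 reads c1=0 → after 2×micro: 16; S1 reads c0=4 → after 1×micro: 1 ⇒ (c0=16, c1=1)
macro 3: S0 reads c1=1 → after 2×micro: 70; S1 reads c0=16 → after 1×micro: 1 ⇒ (c0=70, c1=1)
macro 4: S0 reads c1=1 → after 2×micro: 286; S1 reads c0=70 → after 1×micro: 4 ⇒ (c0=286, c1=4)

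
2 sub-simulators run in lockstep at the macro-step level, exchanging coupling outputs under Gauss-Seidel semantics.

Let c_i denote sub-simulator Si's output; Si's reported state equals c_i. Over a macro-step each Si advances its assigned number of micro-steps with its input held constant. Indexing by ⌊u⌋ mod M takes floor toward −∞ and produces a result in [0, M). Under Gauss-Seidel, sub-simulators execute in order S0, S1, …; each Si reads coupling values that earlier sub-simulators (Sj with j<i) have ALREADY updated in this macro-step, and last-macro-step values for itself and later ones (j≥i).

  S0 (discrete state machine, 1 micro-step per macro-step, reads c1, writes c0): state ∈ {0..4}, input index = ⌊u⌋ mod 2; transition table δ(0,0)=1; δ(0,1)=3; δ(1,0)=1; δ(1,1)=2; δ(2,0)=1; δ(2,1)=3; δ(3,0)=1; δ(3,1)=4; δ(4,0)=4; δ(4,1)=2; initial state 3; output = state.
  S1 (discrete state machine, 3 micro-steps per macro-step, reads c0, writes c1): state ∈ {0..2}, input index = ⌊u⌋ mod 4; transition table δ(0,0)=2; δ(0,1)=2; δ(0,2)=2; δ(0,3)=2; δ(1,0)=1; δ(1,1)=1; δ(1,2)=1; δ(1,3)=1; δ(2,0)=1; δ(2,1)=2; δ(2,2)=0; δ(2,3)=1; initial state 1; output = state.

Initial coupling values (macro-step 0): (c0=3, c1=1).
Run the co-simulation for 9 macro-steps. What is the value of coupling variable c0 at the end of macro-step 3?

c0 at macro-step 3 = 3

macro 1: S0 reads c1=1 → after 1×micro: 4; S1 reads c0=4 → after 3×micro: 1 ⇒ (c0=4, c1=1)
macro 2: S0 reads c1=1 → after 1×micro: 2; S1 reads c0=2 → after 3×micro: 1 ⇒ (c0=2, c1=1)
macro 3: S0 reads c1=1 → after 1×micro: 3; S1 reads c0=3 → after 3×micro: 1 ⇒ (c0=3, c1=1)
macro 4: S0 reads c1=1 → after 1×micro: 4; S1 reads c0=4 → after 3×micro: 1 ⇒ (c0=4, c1=1)
macro 5: S0 reads c1=1 → after 1×micro: 2; S1 reads c0=2 → after 3×micro: 1 ⇒ (c0=2, c1=1)
macro 6: S0 reads c1=1 → after 1×micro: 3; S1 reads c0=3 → after 3×micro: 1 ⇒ (c0=3, c1=1)
macro 7: S0 reads c1=1 → after 1×micro: 4; S1 reads c0=4 → after 3×micro: 1 ⇒ (c0=4, c1=1)
macro 8: S0 reads c1=1 → after 1×micro: 2; S1 reads c0=2 → after 3×micro: 1 ⇒ (c0=2, c1=1)
macro 9: S0 reads c1=1 → after 1×micro: 3; S1 reads c0=3 → after 3×micro: 1 ⇒ (c0=3, c1=1)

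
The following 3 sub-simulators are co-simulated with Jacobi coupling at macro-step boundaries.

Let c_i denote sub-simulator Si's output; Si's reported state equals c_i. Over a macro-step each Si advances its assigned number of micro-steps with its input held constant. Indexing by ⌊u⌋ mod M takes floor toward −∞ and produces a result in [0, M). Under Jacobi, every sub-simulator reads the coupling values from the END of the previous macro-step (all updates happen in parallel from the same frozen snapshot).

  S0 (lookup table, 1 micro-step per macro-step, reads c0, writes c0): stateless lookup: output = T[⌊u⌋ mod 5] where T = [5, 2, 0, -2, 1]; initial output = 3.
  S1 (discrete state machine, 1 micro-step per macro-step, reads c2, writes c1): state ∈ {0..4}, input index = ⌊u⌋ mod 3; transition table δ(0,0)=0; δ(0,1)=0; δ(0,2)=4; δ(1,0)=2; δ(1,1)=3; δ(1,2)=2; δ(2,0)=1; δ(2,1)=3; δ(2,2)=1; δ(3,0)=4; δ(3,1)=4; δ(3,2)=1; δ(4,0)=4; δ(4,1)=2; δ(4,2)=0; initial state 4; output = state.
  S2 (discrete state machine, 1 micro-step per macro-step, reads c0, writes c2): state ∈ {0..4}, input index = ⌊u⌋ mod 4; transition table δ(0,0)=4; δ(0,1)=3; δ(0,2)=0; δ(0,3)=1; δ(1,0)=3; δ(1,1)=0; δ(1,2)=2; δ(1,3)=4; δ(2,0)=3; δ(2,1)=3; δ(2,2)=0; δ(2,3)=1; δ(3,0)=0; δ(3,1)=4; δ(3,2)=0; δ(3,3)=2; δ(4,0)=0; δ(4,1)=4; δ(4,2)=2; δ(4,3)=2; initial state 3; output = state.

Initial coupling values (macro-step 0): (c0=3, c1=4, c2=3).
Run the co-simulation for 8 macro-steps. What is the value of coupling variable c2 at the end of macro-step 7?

c2 at macro-step 7 = 0

macro 1: S0 reads c0=3 → after 1×micro: -2; S1 reads c2=3 → after 1×micro: 4; S2 reads c0=3 → after 1×micro: 2 ⇒ (c0=-2, c1=4, c2=2)
macro 2: S0 reads c0=-2 → after 1×micro: -2; S1 reads c2=2 → after 1×micro: 0; S2 reads c0=-2 → after 1×micro: 0 ⇒ (c0=-2, c1=0, c2=0)
macro 3: S0 reads c0=-2 → after 1×micro: -2; S1 reads c2=0 → after 1×micro: 0; S2 reads c0=-2 → after 1×micro: 0 ⇒ (c0=-2, c1=0, c2=0)
macro 4: S0 reads c0=-2 → after 1×micro: -2; S1 reads c2=0 → after 1×micro: 0; S2 reads c0=-2 → after 1×micro: 0 ⇒ (c0=-2, c1=0, c2=0)
macro 5: S0 reads c0=-2 → after 1×micro: -2; S1 reads c2=0 → after 1×micro: 0; S2 reads c0=-2 → after 1×micro: 0 ⇒ (c0=-2, c1=0, c2=0)
macro 6: S0 reads c0=-2 → after 1×micro: -2; S1 reads c2=0 → after 1×micro: 0; S2 reads c0=-2 → after 1×micro: 0 ⇒ (c0=-2, c1=0, c2=0)
macro 7: S0 reads c0=-2 → after 1×micro: -2; S1 reads c2=0 → after 1×micro: 0; S2 reads c0=-2 → after 1×micro: 0 ⇒ (c0=-2, c1=0, c2=0)
macro 8: S0 reads c0=-2 → after 1×micro: -2; S1 reads c2=0 → after 1×micro: 0; S2 reads c0=-2 → after 1×micro: 0 ⇒ (c0=-2, c1=0, c2=0)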